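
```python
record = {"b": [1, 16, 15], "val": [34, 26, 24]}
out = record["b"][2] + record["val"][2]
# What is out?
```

Answer: 39

Derivation:
Trace (tracking out):
record = {'b': [1, 16, 15], 'val': [34, 26, 24]}  # -> record = {'b': [1, 16, 15], 'val': [34, 26, 24]}
out = record['b'][2] + record['val'][2]  # -> out = 39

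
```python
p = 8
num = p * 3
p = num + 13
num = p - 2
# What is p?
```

Answer: 37

Derivation:
Trace (tracking p):
p = 8  # -> p = 8
num = p * 3  # -> num = 24
p = num + 13  # -> p = 37
num = p - 2  # -> num = 35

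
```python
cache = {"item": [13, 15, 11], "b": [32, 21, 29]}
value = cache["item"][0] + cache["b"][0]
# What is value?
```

Answer: 45

Derivation:
Trace (tracking value):
cache = {'item': [13, 15, 11], 'b': [32, 21, 29]}  # -> cache = {'item': [13, 15, 11], 'b': [32, 21, 29]}
value = cache['item'][0] + cache['b'][0]  # -> value = 45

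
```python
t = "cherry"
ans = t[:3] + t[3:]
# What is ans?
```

Answer: 'cherry'

Derivation:
Trace (tracking ans):
t = 'cherry'  # -> t = 'cherry'
ans = t[:3] + t[3:]  # -> ans = 'cherry'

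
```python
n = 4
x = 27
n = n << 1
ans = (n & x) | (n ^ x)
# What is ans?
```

Trace (tracking ans):
n = 4  # -> n = 4
x = 27  # -> x = 27
n = n << 1  # -> n = 8
ans = n & x | n ^ x  # -> ans = 27

Answer: 27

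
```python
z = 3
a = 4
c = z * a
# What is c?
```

Trace (tracking c):
z = 3  # -> z = 3
a = 4  # -> a = 4
c = z * a  # -> c = 12

Answer: 12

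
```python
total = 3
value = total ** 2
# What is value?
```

Answer: 9

Derivation:
Trace (tracking value):
total = 3  # -> total = 3
value = total ** 2  # -> value = 9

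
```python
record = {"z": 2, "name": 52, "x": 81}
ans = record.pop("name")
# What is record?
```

Answer: {'z': 2, 'x': 81}

Derivation:
Trace (tracking record):
record = {'z': 2, 'name': 52, 'x': 81}  # -> record = {'z': 2, 'name': 52, 'x': 81}
ans = record.pop('name')  # -> ans = 52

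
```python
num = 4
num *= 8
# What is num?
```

Answer: 32

Derivation:
Trace (tracking num):
num = 4  # -> num = 4
num *= 8  # -> num = 32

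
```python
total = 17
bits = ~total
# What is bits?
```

Answer: -18

Derivation:
Trace (tracking bits):
total = 17  # -> total = 17
bits = ~total  # -> bits = -18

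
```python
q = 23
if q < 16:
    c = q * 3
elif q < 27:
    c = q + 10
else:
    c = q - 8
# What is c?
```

Trace (tracking c):
q = 23  # -> q = 23
if q < 16:  # condition is False
elif q < 27:  # condition is True
    c = q + 10  # -> c = 33

Answer: 33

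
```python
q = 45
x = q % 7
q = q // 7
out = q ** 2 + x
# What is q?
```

Trace (tracking q):
q = 45  # -> q = 45
x = q % 7  # -> x = 3
q = q // 7  # -> q = 6
out = q ** 2 + x  # -> out = 39

Answer: 6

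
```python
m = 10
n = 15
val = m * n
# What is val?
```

Answer: 150

Derivation:
Trace (tracking val):
m = 10  # -> m = 10
n = 15  # -> n = 15
val = m * n  # -> val = 150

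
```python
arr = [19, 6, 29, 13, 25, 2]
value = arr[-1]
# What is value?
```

Answer: 2

Derivation:
Trace (tracking value):
arr = [19, 6, 29, 13, 25, 2]  # -> arr = [19, 6, 29, 13, 25, 2]
value = arr[-1]  # -> value = 2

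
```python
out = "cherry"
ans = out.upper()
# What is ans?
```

Trace (tracking ans):
out = 'cherry'  # -> out = 'cherry'
ans = out.upper()  # -> ans = 'CHERRY'

Answer: 'CHERRY'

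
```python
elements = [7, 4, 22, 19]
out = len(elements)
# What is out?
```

Trace (tracking out):
elements = [7, 4, 22, 19]  # -> elements = [7, 4, 22, 19]
out = len(elements)  # -> out = 4

Answer: 4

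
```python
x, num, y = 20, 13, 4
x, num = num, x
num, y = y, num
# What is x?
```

Trace (tracking x):
x, num, y = (20, 13, 4)  # -> x = 20, num = 13, y = 4
x, num = (num, x)  # -> x = 13, num = 20
num, y = (y, num)  # -> num = 4, y = 20

Answer: 13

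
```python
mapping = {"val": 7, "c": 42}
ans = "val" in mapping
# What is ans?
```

Answer: True

Derivation:
Trace (tracking ans):
mapping = {'val': 7, 'c': 42}  # -> mapping = {'val': 7, 'c': 42}
ans = 'val' in mapping  # -> ans = True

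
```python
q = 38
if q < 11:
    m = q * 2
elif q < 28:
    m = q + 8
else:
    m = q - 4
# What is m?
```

Trace (tracking m):
q = 38  # -> q = 38
if q < 11:  # condition is False
elif q < 28:  # condition is False
else:
    m = q - 4  # -> m = 34

Answer: 34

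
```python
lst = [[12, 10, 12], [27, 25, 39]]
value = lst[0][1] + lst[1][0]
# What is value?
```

Answer: 37

Derivation:
Trace (tracking value):
lst = [[12, 10, 12], [27, 25, 39]]  # -> lst = [[12, 10, 12], [27, 25, 39]]
value = lst[0][1] + lst[1][0]  # -> value = 37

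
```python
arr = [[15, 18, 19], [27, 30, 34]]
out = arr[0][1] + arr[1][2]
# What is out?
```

Trace (tracking out):
arr = [[15, 18, 19], [27, 30, 34]]  # -> arr = [[15, 18, 19], [27, 30, 34]]
out = arr[0][1] + arr[1][2]  # -> out = 52

Answer: 52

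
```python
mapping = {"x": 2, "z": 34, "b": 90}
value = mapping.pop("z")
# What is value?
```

Trace (tracking value):
mapping = {'x': 2, 'z': 34, 'b': 90}  # -> mapping = {'x': 2, 'z': 34, 'b': 90}
value = mapping.pop('z')  # -> value = 34

Answer: 34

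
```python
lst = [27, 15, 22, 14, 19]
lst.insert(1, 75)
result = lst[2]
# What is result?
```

Trace (tracking result):
lst = [27, 15, 22, 14, 19]  # -> lst = [27, 15, 22, 14, 19]
lst.insert(1, 75)  # -> lst = [27, 75, 15, 22, 14, 19]
result = lst[2]  # -> result = 15

Answer: 15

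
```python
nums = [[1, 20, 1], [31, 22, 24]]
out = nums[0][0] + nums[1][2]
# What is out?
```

Trace (tracking out):
nums = [[1, 20, 1], [31, 22, 24]]  # -> nums = [[1, 20, 1], [31, 22, 24]]
out = nums[0][0] + nums[1][2]  # -> out = 25

Answer: 25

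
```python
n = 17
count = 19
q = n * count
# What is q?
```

Answer: 323

Derivation:
Trace (tracking q):
n = 17  # -> n = 17
count = 19  # -> count = 19
q = n * count  # -> q = 323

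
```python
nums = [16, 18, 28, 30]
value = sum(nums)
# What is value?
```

Answer: 92

Derivation:
Trace (tracking value):
nums = [16, 18, 28, 30]  # -> nums = [16, 18, 28, 30]
value = sum(nums)  # -> value = 92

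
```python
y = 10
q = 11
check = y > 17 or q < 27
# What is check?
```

Trace (tracking check):
y = 10  # -> y = 10
q = 11  # -> q = 11
check = y > 17 or q < 27  # -> check = True

Answer: True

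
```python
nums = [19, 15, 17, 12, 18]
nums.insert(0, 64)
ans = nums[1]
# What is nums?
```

Trace (tracking nums):
nums = [19, 15, 17, 12, 18]  # -> nums = [19, 15, 17, 12, 18]
nums.insert(0, 64)  # -> nums = [64, 19, 15, 17, 12, 18]
ans = nums[1]  # -> ans = 19

Answer: [64, 19, 15, 17, 12, 18]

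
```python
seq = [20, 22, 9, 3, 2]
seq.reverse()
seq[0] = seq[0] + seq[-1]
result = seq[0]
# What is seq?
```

Trace (tracking seq):
seq = [20, 22, 9, 3, 2]  # -> seq = [20, 22, 9, 3, 2]
seq.reverse()  # -> seq = [2, 3, 9, 22, 20]
seq[0] = seq[0] + seq[-1]  # -> seq = [22, 3, 9, 22, 20]
result = seq[0]  # -> result = 22

Answer: [22, 3, 9, 22, 20]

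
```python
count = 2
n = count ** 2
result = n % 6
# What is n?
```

Trace (tracking n):
count = 2  # -> count = 2
n = count ** 2  # -> n = 4
result = n % 6  # -> result = 4

Answer: 4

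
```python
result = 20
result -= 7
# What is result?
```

Answer: 13

Derivation:
Trace (tracking result):
result = 20  # -> result = 20
result -= 7  # -> result = 13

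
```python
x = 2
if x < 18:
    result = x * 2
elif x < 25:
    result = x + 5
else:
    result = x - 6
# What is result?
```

Trace (tracking result):
x = 2  # -> x = 2
if x < 18:  # condition is True
    result = x * 2  # -> result = 4

Answer: 4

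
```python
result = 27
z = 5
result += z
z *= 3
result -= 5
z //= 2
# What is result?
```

Answer: 27

Derivation:
Trace (tracking result):
result = 27  # -> result = 27
z = 5  # -> z = 5
result += z  # -> result = 32
z *= 3  # -> z = 15
result -= 5  # -> result = 27
z //= 2  # -> z = 7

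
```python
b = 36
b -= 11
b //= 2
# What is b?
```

Answer: 12

Derivation:
Trace (tracking b):
b = 36  # -> b = 36
b -= 11  # -> b = 25
b //= 2  # -> b = 12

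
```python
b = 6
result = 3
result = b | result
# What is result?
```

Trace (tracking result):
b = 6  # -> b = 6
result = 3  # -> result = 3
result = b | result  # -> result = 7

Answer: 7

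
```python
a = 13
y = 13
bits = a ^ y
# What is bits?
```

Answer: 0

Derivation:
Trace (tracking bits):
a = 13  # -> a = 13
y = 13  # -> y = 13
bits = a ^ y  # -> bits = 0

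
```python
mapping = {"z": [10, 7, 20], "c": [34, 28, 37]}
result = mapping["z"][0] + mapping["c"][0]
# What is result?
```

Trace (tracking result):
mapping = {'z': [10, 7, 20], 'c': [34, 28, 37]}  # -> mapping = {'z': [10, 7, 20], 'c': [34, 28, 37]}
result = mapping['z'][0] + mapping['c'][0]  # -> result = 44

Answer: 44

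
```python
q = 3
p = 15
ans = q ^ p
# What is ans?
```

Trace (tracking ans):
q = 3  # -> q = 3
p = 15  # -> p = 15
ans = q ^ p  # -> ans = 12

Answer: 12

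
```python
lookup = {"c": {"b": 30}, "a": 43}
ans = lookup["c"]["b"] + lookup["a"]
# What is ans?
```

Trace (tracking ans):
lookup = {'c': {'b': 30}, 'a': 43}  # -> lookup = {'c': {'b': 30}, 'a': 43}
ans = lookup['c']['b'] + lookup['a']  # -> ans = 73

Answer: 73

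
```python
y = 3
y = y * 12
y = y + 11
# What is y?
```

Trace (tracking y):
y = 3  # -> y = 3
y = y * 12  # -> y = 36
y = y + 11  # -> y = 47

Answer: 47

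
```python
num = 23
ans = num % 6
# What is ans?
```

Answer: 5

Derivation:
Trace (tracking ans):
num = 23  # -> num = 23
ans = num % 6  # -> ans = 5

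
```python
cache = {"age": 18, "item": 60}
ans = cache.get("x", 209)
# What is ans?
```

Trace (tracking ans):
cache = {'age': 18, 'item': 60}  # -> cache = {'age': 18, 'item': 60}
ans = cache.get('x', 209)  # -> ans = 209

Answer: 209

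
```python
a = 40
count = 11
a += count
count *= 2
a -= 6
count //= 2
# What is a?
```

Trace (tracking a):
a = 40  # -> a = 40
count = 11  # -> count = 11
a += count  # -> a = 51
count *= 2  # -> count = 22
a -= 6  # -> a = 45
count //= 2  # -> count = 11

Answer: 45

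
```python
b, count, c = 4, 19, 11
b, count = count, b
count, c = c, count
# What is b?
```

Answer: 19

Derivation:
Trace (tracking b):
b, count, c = (4, 19, 11)  # -> b = 4, count = 19, c = 11
b, count = (count, b)  # -> b = 19, count = 4
count, c = (c, count)  # -> count = 11, c = 4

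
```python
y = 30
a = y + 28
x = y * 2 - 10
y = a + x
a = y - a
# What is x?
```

Answer: 50

Derivation:
Trace (tracking x):
y = 30  # -> y = 30
a = y + 28  # -> a = 58
x = y * 2 - 10  # -> x = 50
y = a + x  # -> y = 108
a = y - a  # -> a = 50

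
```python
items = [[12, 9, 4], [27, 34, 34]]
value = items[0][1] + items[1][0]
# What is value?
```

Trace (tracking value):
items = [[12, 9, 4], [27, 34, 34]]  # -> items = [[12, 9, 4], [27, 34, 34]]
value = items[0][1] + items[1][0]  # -> value = 36

Answer: 36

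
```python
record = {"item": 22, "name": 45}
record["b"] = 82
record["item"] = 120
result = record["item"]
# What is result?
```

Answer: 120

Derivation:
Trace (tracking result):
record = {'item': 22, 'name': 45}  # -> record = {'item': 22, 'name': 45}
record['b'] = 82  # -> record = {'item': 22, 'name': 45, 'b': 82}
record['item'] = 120  # -> record = {'item': 120, 'name': 45, 'b': 82}
result = record['item']  # -> result = 120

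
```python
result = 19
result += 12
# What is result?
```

Trace (tracking result):
result = 19  # -> result = 19
result += 12  # -> result = 31

Answer: 31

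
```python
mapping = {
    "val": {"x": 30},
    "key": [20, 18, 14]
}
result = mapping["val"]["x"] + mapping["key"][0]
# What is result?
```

Trace (tracking result):
mapping = {'val': {'x': 30}, 'key': [20, 18, 14]}  # -> mapping = {'val': {'x': 30}, 'key': [20, 18, 14]}
result = mapping['val']['x'] + mapping['key'][0]  # -> result = 50

Answer: 50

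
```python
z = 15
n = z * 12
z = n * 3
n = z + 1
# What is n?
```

Trace (tracking n):
z = 15  # -> z = 15
n = z * 12  # -> n = 180
z = n * 3  # -> z = 540
n = z + 1  # -> n = 541

Answer: 541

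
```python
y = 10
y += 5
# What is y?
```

Trace (tracking y):
y = 10  # -> y = 10
y += 5  # -> y = 15

Answer: 15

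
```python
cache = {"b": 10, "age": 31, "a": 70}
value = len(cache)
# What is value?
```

Trace (tracking value):
cache = {'b': 10, 'age': 31, 'a': 70}  # -> cache = {'b': 10, 'age': 31, 'a': 70}
value = len(cache)  # -> value = 3

Answer: 3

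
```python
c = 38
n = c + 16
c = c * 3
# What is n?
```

Answer: 54

Derivation:
Trace (tracking n):
c = 38  # -> c = 38
n = c + 16  # -> n = 54
c = c * 3  # -> c = 114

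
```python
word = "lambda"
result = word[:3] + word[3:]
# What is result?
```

Trace (tracking result):
word = 'lambda'  # -> word = 'lambda'
result = word[:3] + word[3:]  # -> result = 'lambda'

Answer: 'lambda'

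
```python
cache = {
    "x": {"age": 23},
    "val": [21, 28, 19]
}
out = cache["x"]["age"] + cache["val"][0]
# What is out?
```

Trace (tracking out):
cache = {'x': {'age': 23}, 'val': [21, 28, 19]}  # -> cache = {'x': {'age': 23}, 'val': [21, 28, 19]}
out = cache['x']['age'] + cache['val'][0]  # -> out = 44

Answer: 44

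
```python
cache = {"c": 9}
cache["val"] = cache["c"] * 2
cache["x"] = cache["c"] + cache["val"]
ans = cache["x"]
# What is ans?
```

Answer: 27

Derivation:
Trace (tracking ans):
cache = {'c': 9}  # -> cache = {'c': 9}
cache['val'] = cache['c'] * 2  # -> cache = {'c': 9, 'val': 18}
cache['x'] = cache['c'] + cache['val']  # -> cache = {'c': 9, 'val': 18, 'x': 27}
ans = cache['x']  # -> ans = 27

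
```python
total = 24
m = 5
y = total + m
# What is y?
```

Answer: 29

Derivation:
Trace (tracking y):
total = 24  # -> total = 24
m = 5  # -> m = 5
y = total + m  # -> y = 29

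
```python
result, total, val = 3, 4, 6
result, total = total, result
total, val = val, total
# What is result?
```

Trace (tracking result):
result, total, val = (3, 4, 6)  # -> result = 3, total = 4, val = 6
result, total = (total, result)  # -> result = 4, total = 3
total, val = (val, total)  # -> total = 6, val = 3

Answer: 4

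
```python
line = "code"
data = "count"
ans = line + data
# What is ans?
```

Trace (tracking ans):
line = 'code'  # -> line = 'code'
data = 'count'  # -> data = 'count'
ans = line + data  # -> ans = 'codecount'

Answer: 'codecount'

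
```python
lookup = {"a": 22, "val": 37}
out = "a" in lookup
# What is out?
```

Answer: True

Derivation:
Trace (tracking out):
lookup = {'a': 22, 'val': 37}  # -> lookup = {'a': 22, 'val': 37}
out = 'a' in lookup  # -> out = True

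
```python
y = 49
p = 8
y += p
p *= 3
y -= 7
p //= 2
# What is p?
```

Answer: 12

Derivation:
Trace (tracking p):
y = 49  # -> y = 49
p = 8  # -> p = 8
y += p  # -> y = 57
p *= 3  # -> p = 24
y -= 7  # -> y = 50
p //= 2  # -> p = 12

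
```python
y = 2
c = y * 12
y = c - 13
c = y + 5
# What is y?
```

Answer: 11

Derivation:
Trace (tracking y):
y = 2  # -> y = 2
c = y * 12  # -> c = 24
y = c - 13  # -> y = 11
c = y + 5  # -> c = 16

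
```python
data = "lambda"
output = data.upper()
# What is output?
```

Answer: 'LAMBDA'

Derivation:
Trace (tracking output):
data = 'lambda'  # -> data = 'lambda'
output = data.upper()  # -> output = 'LAMBDA'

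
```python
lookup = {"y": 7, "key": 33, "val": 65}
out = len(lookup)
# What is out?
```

Answer: 3

Derivation:
Trace (tracking out):
lookup = {'y': 7, 'key': 33, 'val': 65}  # -> lookup = {'y': 7, 'key': 33, 'val': 65}
out = len(lookup)  # -> out = 3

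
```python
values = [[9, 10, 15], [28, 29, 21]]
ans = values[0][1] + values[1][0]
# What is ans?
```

Trace (tracking ans):
values = [[9, 10, 15], [28, 29, 21]]  # -> values = [[9, 10, 15], [28, 29, 21]]
ans = values[0][1] + values[1][0]  # -> ans = 38

Answer: 38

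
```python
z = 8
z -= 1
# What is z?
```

Answer: 7

Derivation:
Trace (tracking z):
z = 8  # -> z = 8
z -= 1  # -> z = 7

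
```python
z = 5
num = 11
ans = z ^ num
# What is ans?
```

Trace (tracking ans):
z = 5  # -> z = 5
num = 11  # -> num = 11
ans = z ^ num  # -> ans = 14

Answer: 14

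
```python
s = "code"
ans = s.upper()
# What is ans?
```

Trace (tracking ans):
s = 'code'  # -> s = 'code'
ans = s.upper()  # -> ans = 'CODE'

Answer: 'CODE'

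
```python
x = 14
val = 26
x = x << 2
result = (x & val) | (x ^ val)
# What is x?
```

Answer: 56

Derivation:
Trace (tracking x):
x = 14  # -> x = 14
val = 26  # -> val = 26
x = x << 2  # -> x = 56
result = x & val | x ^ val  # -> result = 58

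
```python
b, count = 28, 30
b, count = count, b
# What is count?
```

Trace (tracking count):
b, count = (28, 30)  # -> b = 28, count = 30
b, count = (count, b)  # -> b = 30, count = 28

Answer: 28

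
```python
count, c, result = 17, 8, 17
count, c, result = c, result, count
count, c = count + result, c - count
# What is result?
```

Trace (tracking result):
count, c, result = (17, 8, 17)  # -> count = 17, c = 8, result = 17
count, c, result = (c, result, count)  # -> count = 8, c = 17, result = 17
count, c = (count + result, c - count)  # -> count = 25, c = 9

Answer: 17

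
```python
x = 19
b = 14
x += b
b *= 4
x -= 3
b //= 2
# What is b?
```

Answer: 28

Derivation:
Trace (tracking b):
x = 19  # -> x = 19
b = 14  # -> b = 14
x += b  # -> x = 33
b *= 4  # -> b = 56
x -= 3  # -> x = 30
b //= 2  # -> b = 28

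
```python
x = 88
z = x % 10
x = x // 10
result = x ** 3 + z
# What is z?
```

Answer: 8

Derivation:
Trace (tracking z):
x = 88  # -> x = 88
z = x % 10  # -> z = 8
x = x // 10  # -> x = 8
result = x ** 3 + z  # -> result = 520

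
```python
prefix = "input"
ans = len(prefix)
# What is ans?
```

Trace (tracking ans):
prefix = 'input'  # -> prefix = 'input'
ans = len(prefix)  # -> ans = 5

Answer: 5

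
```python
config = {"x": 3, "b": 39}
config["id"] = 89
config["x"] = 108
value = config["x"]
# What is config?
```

Trace (tracking config):
config = {'x': 3, 'b': 39}  # -> config = {'x': 3, 'b': 39}
config['id'] = 89  # -> config = {'x': 3, 'b': 39, 'id': 89}
config['x'] = 108  # -> config = {'x': 108, 'b': 39, 'id': 89}
value = config['x']  # -> value = 108

Answer: {'x': 108, 'b': 39, 'id': 89}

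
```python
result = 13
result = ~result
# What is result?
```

Answer: -14

Derivation:
Trace (tracking result):
result = 13  # -> result = 13
result = ~result  # -> result = -14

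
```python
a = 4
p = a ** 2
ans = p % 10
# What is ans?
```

Answer: 6

Derivation:
Trace (tracking ans):
a = 4  # -> a = 4
p = a ** 2  # -> p = 16
ans = p % 10  # -> ans = 6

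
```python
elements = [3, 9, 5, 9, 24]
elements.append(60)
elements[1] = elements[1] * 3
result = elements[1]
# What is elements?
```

Trace (tracking elements):
elements = [3, 9, 5, 9, 24]  # -> elements = [3, 9, 5, 9, 24]
elements.append(60)  # -> elements = [3, 9, 5, 9, 24, 60]
elements[1] = elements[1] * 3  # -> elements = [3, 27, 5, 9, 24, 60]
result = elements[1]  # -> result = 27

Answer: [3, 27, 5, 9, 24, 60]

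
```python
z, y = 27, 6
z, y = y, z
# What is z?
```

Answer: 6

Derivation:
Trace (tracking z):
z, y = (27, 6)  # -> z = 27, y = 6
z, y = (y, z)  # -> z = 6, y = 27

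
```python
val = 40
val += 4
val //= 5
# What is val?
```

Trace (tracking val):
val = 40  # -> val = 40
val += 4  # -> val = 44
val //= 5  # -> val = 8

Answer: 8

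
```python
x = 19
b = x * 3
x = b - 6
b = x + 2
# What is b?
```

Trace (tracking b):
x = 19  # -> x = 19
b = x * 3  # -> b = 57
x = b - 6  # -> x = 51
b = x + 2  # -> b = 53

Answer: 53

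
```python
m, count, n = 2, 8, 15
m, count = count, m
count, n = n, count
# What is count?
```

Answer: 15

Derivation:
Trace (tracking count):
m, count, n = (2, 8, 15)  # -> m = 2, count = 8, n = 15
m, count = (count, m)  # -> m = 8, count = 2
count, n = (n, count)  # -> count = 15, n = 2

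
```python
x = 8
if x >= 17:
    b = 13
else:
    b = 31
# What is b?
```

Answer: 31

Derivation:
Trace (tracking b):
x = 8  # -> x = 8
if x >= 17:  # condition is False
else:
    b = 31  # -> b = 31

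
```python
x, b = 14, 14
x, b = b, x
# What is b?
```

Trace (tracking b):
x, b = (14, 14)  # -> x = 14, b = 14
x, b = (b, x)  # -> x = 14, b = 14

Answer: 14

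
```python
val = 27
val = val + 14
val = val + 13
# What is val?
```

Answer: 54

Derivation:
Trace (tracking val):
val = 27  # -> val = 27
val = val + 14  # -> val = 41
val = val + 13  # -> val = 54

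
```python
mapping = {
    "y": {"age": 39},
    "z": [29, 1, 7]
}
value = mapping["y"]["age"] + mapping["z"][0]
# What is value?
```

Trace (tracking value):
mapping = {'y': {'age': 39}, 'z': [29, 1, 7]}  # -> mapping = {'y': {'age': 39}, 'z': [29, 1, 7]}
value = mapping['y']['age'] + mapping['z'][0]  # -> value = 68

Answer: 68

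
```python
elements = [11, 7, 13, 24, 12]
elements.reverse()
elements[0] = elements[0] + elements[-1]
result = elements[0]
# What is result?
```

Answer: 23

Derivation:
Trace (tracking result):
elements = [11, 7, 13, 24, 12]  # -> elements = [11, 7, 13, 24, 12]
elements.reverse()  # -> elements = [12, 24, 13, 7, 11]
elements[0] = elements[0] + elements[-1]  # -> elements = [23, 24, 13, 7, 11]
result = elements[0]  # -> result = 23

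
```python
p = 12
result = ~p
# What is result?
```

Trace (tracking result):
p = 12  # -> p = 12
result = ~p  # -> result = -13

Answer: -13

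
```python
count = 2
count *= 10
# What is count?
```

Trace (tracking count):
count = 2  # -> count = 2
count *= 10  # -> count = 20

Answer: 20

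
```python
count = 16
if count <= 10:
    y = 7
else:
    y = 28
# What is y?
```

Trace (tracking y):
count = 16  # -> count = 16
if count <= 10:  # condition is False
else:
    y = 28  # -> y = 28

Answer: 28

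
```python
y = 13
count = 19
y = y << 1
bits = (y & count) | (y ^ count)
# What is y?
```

Answer: 26

Derivation:
Trace (tracking y):
y = 13  # -> y = 13
count = 19  # -> count = 19
y = y << 1  # -> y = 26
bits = y & count | y ^ count  # -> bits = 27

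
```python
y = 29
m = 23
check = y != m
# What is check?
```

Answer: True

Derivation:
Trace (tracking check):
y = 29  # -> y = 29
m = 23  # -> m = 23
check = y != m  # -> check = True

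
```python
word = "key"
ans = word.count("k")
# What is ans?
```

Answer: 1

Derivation:
Trace (tracking ans):
word = 'key'  # -> word = 'key'
ans = word.count('k')  # -> ans = 1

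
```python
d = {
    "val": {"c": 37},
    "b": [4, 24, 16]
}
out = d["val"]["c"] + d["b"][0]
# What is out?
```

Trace (tracking out):
d = {'val': {'c': 37}, 'b': [4, 24, 16]}  # -> d = {'val': {'c': 37}, 'b': [4, 24, 16]}
out = d['val']['c'] + d['b'][0]  # -> out = 41

Answer: 41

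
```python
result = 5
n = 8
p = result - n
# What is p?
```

Trace (tracking p):
result = 5  # -> result = 5
n = 8  # -> n = 8
p = result - n  # -> p = -3

Answer: -3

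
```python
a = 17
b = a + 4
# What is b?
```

Answer: 21

Derivation:
Trace (tracking b):
a = 17  # -> a = 17
b = a + 4  # -> b = 21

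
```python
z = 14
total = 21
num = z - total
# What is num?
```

Trace (tracking num):
z = 14  # -> z = 14
total = 21  # -> total = 21
num = z - total  # -> num = -7

Answer: -7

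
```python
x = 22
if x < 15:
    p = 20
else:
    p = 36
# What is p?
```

Trace (tracking p):
x = 22  # -> x = 22
if x < 15:  # condition is False
else:
    p = 36  # -> p = 36

Answer: 36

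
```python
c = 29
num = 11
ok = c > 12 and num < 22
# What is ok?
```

Answer: True

Derivation:
Trace (tracking ok):
c = 29  # -> c = 29
num = 11  # -> num = 11
ok = c > 12 and num < 22  # -> ok = True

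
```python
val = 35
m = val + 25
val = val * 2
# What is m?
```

Answer: 60

Derivation:
Trace (tracking m):
val = 35  # -> val = 35
m = val + 25  # -> m = 60
val = val * 2  # -> val = 70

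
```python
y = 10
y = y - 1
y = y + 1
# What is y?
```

Answer: 10

Derivation:
Trace (tracking y):
y = 10  # -> y = 10
y = y - 1  # -> y = 9
y = y + 1  # -> y = 10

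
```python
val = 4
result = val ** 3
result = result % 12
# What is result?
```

Answer: 4

Derivation:
Trace (tracking result):
val = 4  # -> val = 4
result = val ** 3  # -> result = 64
result = result % 12  # -> result = 4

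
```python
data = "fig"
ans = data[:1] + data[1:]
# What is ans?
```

Answer: 'fig'

Derivation:
Trace (tracking ans):
data = 'fig'  # -> data = 'fig'
ans = data[:1] + data[1:]  # -> ans = 'fig'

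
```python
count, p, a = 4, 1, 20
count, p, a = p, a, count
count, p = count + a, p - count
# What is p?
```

Trace (tracking p):
count, p, a = (4, 1, 20)  # -> count = 4, p = 1, a = 20
count, p, a = (p, a, count)  # -> count = 1, p = 20, a = 4
count, p = (count + a, p - count)  # -> count = 5, p = 19

Answer: 19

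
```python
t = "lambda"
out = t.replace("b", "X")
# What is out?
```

Answer: 'lamXda'

Derivation:
Trace (tracking out):
t = 'lambda'  # -> t = 'lambda'
out = t.replace('b', 'X')  # -> out = 'lamXda'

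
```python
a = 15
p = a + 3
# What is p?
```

Trace (tracking p):
a = 15  # -> a = 15
p = a + 3  # -> p = 18

Answer: 18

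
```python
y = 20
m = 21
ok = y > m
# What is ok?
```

Answer: False

Derivation:
Trace (tracking ok):
y = 20  # -> y = 20
m = 21  # -> m = 21
ok = y > m  # -> ok = False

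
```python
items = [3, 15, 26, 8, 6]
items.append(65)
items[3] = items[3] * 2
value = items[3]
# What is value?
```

Trace (tracking value):
items = [3, 15, 26, 8, 6]  # -> items = [3, 15, 26, 8, 6]
items.append(65)  # -> items = [3, 15, 26, 8, 6, 65]
items[3] = items[3] * 2  # -> items = [3, 15, 26, 16, 6, 65]
value = items[3]  # -> value = 16

Answer: 16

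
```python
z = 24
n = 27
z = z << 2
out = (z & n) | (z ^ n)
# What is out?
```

Answer: 123

Derivation:
Trace (tracking out):
z = 24  # -> z = 24
n = 27  # -> n = 27
z = z << 2  # -> z = 96
out = z & n | z ^ n  # -> out = 123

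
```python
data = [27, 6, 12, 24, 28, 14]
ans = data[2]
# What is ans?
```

Trace (tracking ans):
data = [27, 6, 12, 24, 28, 14]  # -> data = [27, 6, 12, 24, 28, 14]
ans = data[2]  # -> ans = 12

Answer: 12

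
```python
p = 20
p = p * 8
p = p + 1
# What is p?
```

Trace (tracking p):
p = 20  # -> p = 20
p = p * 8  # -> p = 160
p = p + 1  # -> p = 161

Answer: 161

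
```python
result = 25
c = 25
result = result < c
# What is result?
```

Trace (tracking result):
result = 25  # -> result = 25
c = 25  # -> c = 25
result = result < c  # -> result = False

Answer: False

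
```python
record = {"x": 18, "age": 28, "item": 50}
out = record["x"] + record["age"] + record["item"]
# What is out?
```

Trace (tracking out):
record = {'x': 18, 'age': 28, 'item': 50}  # -> record = {'x': 18, 'age': 28, 'item': 50}
out = record['x'] + record['age'] + record['item']  # -> out = 96

Answer: 96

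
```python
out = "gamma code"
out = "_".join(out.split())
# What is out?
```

Answer: 'gamma_code'

Derivation:
Trace (tracking out):
out = 'gamma code'  # -> out = 'gamma code'
out = '_'.join(out.split())  # -> out = 'gamma_code'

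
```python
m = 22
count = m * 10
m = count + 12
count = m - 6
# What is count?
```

Trace (tracking count):
m = 22  # -> m = 22
count = m * 10  # -> count = 220
m = count + 12  # -> m = 232
count = m - 6  # -> count = 226

Answer: 226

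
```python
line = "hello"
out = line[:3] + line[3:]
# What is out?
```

Trace (tracking out):
line = 'hello'  # -> line = 'hello'
out = line[:3] + line[3:]  # -> out = 'hello'

Answer: 'hello'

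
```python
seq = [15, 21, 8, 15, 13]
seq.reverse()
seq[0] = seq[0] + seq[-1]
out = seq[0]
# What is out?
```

Trace (tracking out):
seq = [15, 21, 8, 15, 13]  # -> seq = [15, 21, 8, 15, 13]
seq.reverse()  # -> seq = [13, 15, 8, 21, 15]
seq[0] = seq[0] + seq[-1]  # -> seq = [28, 15, 8, 21, 15]
out = seq[0]  # -> out = 28

Answer: 28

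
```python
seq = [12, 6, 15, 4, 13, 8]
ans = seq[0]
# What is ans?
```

Answer: 12

Derivation:
Trace (tracking ans):
seq = [12, 6, 15, 4, 13, 8]  # -> seq = [12, 6, 15, 4, 13, 8]
ans = seq[0]  # -> ans = 12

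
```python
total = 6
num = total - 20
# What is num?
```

Trace (tracking num):
total = 6  # -> total = 6
num = total - 20  # -> num = -14

Answer: -14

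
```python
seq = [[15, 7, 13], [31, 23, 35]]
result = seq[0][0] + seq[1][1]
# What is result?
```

Trace (tracking result):
seq = [[15, 7, 13], [31, 23, 35]]  # -> seq = [[15, 7, 13], [31, 23, 35]]
result = seq[0][0] + seq[1][1]  # -> result = 38

Answer: 38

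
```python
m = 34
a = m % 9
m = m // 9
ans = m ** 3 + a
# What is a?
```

Answer: 7

Derivation:
Trace (tracking a):
m = 34  # -> m = 34
a = m % 9  # -> a = 7
m = m // 9  # -> m = 3
ans = m ** 3 + a  # -> ans = 34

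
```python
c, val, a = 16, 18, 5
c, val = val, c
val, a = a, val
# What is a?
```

Trace (tracking a):
c, val, a = (16, 18, 5)  # -> c = 16, val = 18, a = 5
c, val = (val, c)  # -> c = 18, val = 16
val, a = (a, val)  # -> val = 5, a = 16

Answer: 16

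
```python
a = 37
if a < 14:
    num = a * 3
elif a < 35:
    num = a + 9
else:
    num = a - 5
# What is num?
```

Trace (tracking num):
a = 37  # -> a = 37
if a < 14:  # condition is False
elif a < 35:  # condition is False
else:
    num = a - 5  # -> num = 32

Answer: 32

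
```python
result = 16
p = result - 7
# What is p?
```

Answer: 9

Derivation:
Trace (tracking p):
result = 16  # -> result = 16
p = result - 7  # -> p = 9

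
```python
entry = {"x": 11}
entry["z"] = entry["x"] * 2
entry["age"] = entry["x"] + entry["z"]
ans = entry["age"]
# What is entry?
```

Trace (tracking entry):
entry = {'x': 11}  # -> entry = {'x': 11}
entry['z'] = entry['x'] * 2  # -> entry = {'x': 11, 'z': 22}
entry['age'] = entry['x'] + entry['z']  # -> entry = {'x': 11, 'z': 22, 'age': 33}
ans = entry['age']  # -> ans = 33

Answer: {'x': 11, 'z': 22, 'age': 33}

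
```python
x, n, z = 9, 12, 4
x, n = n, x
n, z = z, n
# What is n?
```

Answer: 4

Derivation:
Trace (tracking n):
x, n, z = (9, 12, 4)  # -> x = 9, n = 12, z = 4
x, n = (n, x)  # -> x = 12, n = 9
n, z = (z, n)  # -> n = 4, z = 9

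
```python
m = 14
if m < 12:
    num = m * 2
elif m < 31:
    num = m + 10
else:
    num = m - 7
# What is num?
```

Trace (tracking num):
m = 14  # -> m = 14
if m < 12:  # condition is False
elif m < 31:  # condition is True
    num = m + 10  # -> num = 24

Answer: 24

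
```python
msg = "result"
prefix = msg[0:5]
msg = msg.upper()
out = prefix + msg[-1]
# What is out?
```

Answer: 'resulT'

Derivation:
Trace (tracking out):
msg = 'result'  # -> msg = 'result'
prefix = msg[0:5]  # -> prefix = 'resul'
msg = msg.upper()  # -> msg = 'RESULT'
out = prefix + msg[-1]  # -> out = 'resulT'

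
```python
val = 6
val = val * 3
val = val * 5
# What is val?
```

Answer: 90

Derivation:
Trace (tracking val):
val = 6  # -> val = 6
val = val * 3  # -> val = 18
val = val * 5  # -> val = 90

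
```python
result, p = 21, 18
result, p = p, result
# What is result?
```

Answer: 18

Derivation:
Trace (tracking result):
result, p = (21, 18)  # -> result = 21, p = 18
result, p = (p, result)  # -> result = 18, p = 21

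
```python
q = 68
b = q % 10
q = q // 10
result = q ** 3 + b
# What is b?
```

Answer: 8

Derivation:
Trace (tracking b):
q = 68  # -> q = 68
b = q % 10  # -> b = 8
q = q // 10  # -> q = 6
result = q ** 3 + b  # -> result = 224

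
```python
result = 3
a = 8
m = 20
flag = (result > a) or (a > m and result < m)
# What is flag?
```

Answer: False

Derivation:
Trace (tracking flag):
result = 3  # -> result = 3
a = 8  # -> a = 8
m = 20  # -> m = 20
flag = result > a or (a > m and result < m)  # -> flag = False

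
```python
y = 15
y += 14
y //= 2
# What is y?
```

Answer: 14

Derivation:
Trace (tracking y):
y = 15  # -> y = 15
y += 14  # -> y = 29
y //= 2  # -> y = 14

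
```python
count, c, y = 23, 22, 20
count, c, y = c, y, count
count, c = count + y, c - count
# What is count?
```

Trace (tracking count):
count, c, y = (23, 22, 20)  # -> count = 23, c = 22, y = 20
count, c, y = (c, y, count)  # -> count = 22, c = 20, y = 23
count, c = (count + y, c - count)  # -> count = 45, c = -2

Answer: 45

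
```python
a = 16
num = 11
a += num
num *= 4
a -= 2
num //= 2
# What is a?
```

Answer: 25

Derivation:
Trace (tracking a):
a = 16  # -> a = 16
num = 11  # -> num = 11
a += num  # -> a = 27
num *= 4  # -> num = 44
a -= 2  # -> a = 25
num //= 2  # -> num = 22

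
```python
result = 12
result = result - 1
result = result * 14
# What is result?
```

Answer: 154

Derivation:
Trace (tracking result):
result = 12  # -> result = 12
result = result - 1  # -> result = 11
result = result * 14  # -> result = 154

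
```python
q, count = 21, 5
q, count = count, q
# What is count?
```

Trace (tracking count):
q, count = (21, 5)  # -> q = 21, count = 5
q, count = (count, q)  # -> q = 5, count = 21

Answer: 21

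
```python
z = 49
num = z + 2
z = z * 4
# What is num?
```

Answer: 51

Derivation:
Trace (tracking num):
z = 49  # -> z = 49
num = z + 2  # -> num = 51
z = z * 4  # -> z = 196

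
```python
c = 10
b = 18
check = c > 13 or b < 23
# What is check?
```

Trace (tracking check):
c = 10  # -> c = 10
b = 18  # -> b = 18
check = c > 13 or b < 23  # -> check = True

Answer: True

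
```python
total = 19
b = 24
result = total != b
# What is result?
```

Trace (tracking result):
total = 19  # -> total = 19
b = 24  # -> b = 24
result = total != b  # -> result = True

Answer: True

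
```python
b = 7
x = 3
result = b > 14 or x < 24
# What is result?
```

Trace (tracking result):
b = 7  # -> b = 7
x = 3  # -> x = 3
result = b > 14 or x < 24  # -> result = True

Answer: True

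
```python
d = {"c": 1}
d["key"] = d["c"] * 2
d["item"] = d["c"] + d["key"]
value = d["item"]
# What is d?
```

Trace (tracking d):
d = {'c': 1}  # -> d = {'c': 1}
d['key'] = d['c'] * 2  # -> d = {'c': 1, 'key': 2}
d['item'] = d['c'] + d['key']  # -> d = {'c': 1, 'key': 2, 'item': 3}
value = d['item']  # -> value = 3

Answer: {'c': 1, 'key': 2, 'item': 3}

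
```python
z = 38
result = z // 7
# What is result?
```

Answer: 5

Derivation:
Trace (tracking result):
z = 38  # -> z = 38
result = z // 7  # -> result = 5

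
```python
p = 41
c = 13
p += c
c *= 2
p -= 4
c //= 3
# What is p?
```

Trace (tracking p):
p = 41  # -> p = 41
c = 13  # -> c = 13
p += c  # -> p = 54
c *= 2  # -> c = 26
p -= 4  # -> p = 50
c //= 3  # -> c = 8

Answer: 50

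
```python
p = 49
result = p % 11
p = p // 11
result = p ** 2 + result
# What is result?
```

Answer: 21

Derivation:
Trace (tracking result):
p = 49  # -> p = 49
result = p % 11  # -> result = 5
p = p // 11  # -> p = 4
result = p ** 2 + result  # -> result = 21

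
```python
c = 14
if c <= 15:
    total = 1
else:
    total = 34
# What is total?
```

Trace (tracking total):
c = 14  # -> c = 14
if c <= 15:  # condition is True
    total = 1  # -> total = 1

Answer: 1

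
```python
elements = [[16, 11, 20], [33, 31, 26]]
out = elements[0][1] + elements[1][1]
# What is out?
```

Answer: 42

Derivation:
Trace (tracking out):
elements = [[16, 11, 20], [33, 31, 26]]  # -> elements = [[16, 11, 20], [33, 31, 26]]
out = elements[0][1] + elements[1][1]  # -> out = 42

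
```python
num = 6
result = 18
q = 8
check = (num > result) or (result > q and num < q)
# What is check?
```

Trace (tracking check):
num = 6  # -> num = 6
result = 18  # -> result = 18
q = 8  # -> q = 8
check = num > result or (result > q and num < q)  # -> check = True

Answer: True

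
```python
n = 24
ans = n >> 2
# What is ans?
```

Answer: 6

Derivation:
Trace (tracking ans):
n = 24  # -> n = 24
ans = n >> 2  # -> ans = 6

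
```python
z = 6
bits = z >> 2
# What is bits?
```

Answer: 1

Derivation:
Trace (tracking bits):
z = 6  # -> z = 6
bits = z >> 2  # -> bits = 1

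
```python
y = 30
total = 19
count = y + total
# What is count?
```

Answer: 49

Derivation:
Trace (tracking count):
y = 30  # -> y = 30
total = 19  # -> total = 19
count = y + total  # -> count = 49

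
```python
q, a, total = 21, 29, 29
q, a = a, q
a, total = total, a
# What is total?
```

Answer: 21

Derivation:
Trace (tracking total):
q, a, total = (21, 29, 29)  # -> q = 21, a = 29, total = 29
q, a = (a, q)  # -> q = 29, a = 21
a, total = (total, a)  # -> a = 29, total = 21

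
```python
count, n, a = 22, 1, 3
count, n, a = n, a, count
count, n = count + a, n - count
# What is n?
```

Trace (tracking n):
count, n, a = (22, 1, 3)  # -> count = 22, n = 1, a = 3
count, n, a = (n, a, count)  # -> count = 1, n = 3, a = 22
count, n = (count + a, n - count)  # -> count = 23, n = 2

Answer: 2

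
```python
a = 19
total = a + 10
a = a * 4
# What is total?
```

Trace (tracking total):
a = 19  # -> a = 19
total = a + 10  # -> total = 29
a = a * 4  # -> a = 76

Answer: 29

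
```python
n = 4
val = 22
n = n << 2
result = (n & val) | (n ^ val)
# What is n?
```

Answer: 16

Derivation:
Trace (tracking n):
n = 4  # -> n = 4
val = 22  # -> val = 22
n = n << 2  # -> n = 16
result = n & val | n ^ val  # -> result = 22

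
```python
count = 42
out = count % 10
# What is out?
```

Answer: 2

Derivation:
Trace (tracking out):
count = 42  # -> count = 42
out = count % 10  # -> out = 2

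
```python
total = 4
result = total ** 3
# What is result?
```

Answer: 64

Derivation:
Trace (tracking result):
total = 4  # -> total = 4
result = total ** 3  # -> result = 64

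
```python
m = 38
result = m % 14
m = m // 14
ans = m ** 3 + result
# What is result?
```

Trace (tracking result):
m = 38  # -> m = 38
result = m % 14  # -> result = 10
m = m // 14  # -> m = 2
ans = m ** 3 + result  # -> ans = 18

Answer: 10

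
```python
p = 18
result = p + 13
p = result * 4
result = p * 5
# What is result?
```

Trace (tracking result):
p = 18  # -> p = 18
result = p + 13  # -> result = 31
p = result * 4  # -> p = 124
result = p * 5  # -> result = 620

Answer: 620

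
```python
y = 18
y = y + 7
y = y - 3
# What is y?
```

Answer: 22

Derivation:
Trace (tracking y):
y = 18  # -> y = 18
y = y + 7  # -> y = 25
y = y - 3  # -> y = 22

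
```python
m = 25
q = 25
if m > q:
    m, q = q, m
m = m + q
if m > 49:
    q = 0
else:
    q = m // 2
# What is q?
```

Trace (tracking q):
m = 25  # -> m = 25
q = 25  # -> q = 25
if m > q:  # condition is False
m = m + q  # -> m = 50
if m > 49:  # condition is True
    q = 0  # -> q = 0

Answer: 0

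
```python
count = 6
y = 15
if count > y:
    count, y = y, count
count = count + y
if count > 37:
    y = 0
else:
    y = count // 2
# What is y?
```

Answer: 10

Derivation:
Trace (tracking y):
count = 6  # -> count = 6
y = 15  # -> y = 15
if count > y:  # condition is False
count = count + y  # -> count = 21
if count > 37:  # condition is False
else:
    y = count // 2  # -> y = 10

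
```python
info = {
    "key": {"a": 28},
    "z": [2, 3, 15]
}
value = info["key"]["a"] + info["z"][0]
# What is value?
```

Trace (tracking value):
info = {'key': {'a': 28}, 'z': [2, 3, 15]}  # -> info = {'key': {'a': 28}, 'z': [2, 3, 15]}
value = info['key']['a'] + info['z'][0]  # -> value = 30

Answer: 30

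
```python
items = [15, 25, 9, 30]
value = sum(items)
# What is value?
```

Trace (tracking value):
items = [15, 25, 9, 30]  # -> items = [15, 25, 9, 30]
value = sum(items)  # -> value = 79

Answer: 79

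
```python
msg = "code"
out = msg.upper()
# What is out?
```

Answer: 'CODE'

Derivation:
Trace (tracking out):
msg = 'code'  # -> msg = 'code'
out = msg.upper()  # -> out = 'CODE'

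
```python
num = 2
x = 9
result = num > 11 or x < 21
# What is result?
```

Answer: True

Derivation:
Trace (tracking result):
num = 2  # -> num = 2
x = 9  # -> x = 9
result = num > 11 or x < 21  # -> result = True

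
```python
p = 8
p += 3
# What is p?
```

Answer: 11

Derivation:
Trace (tracking p):
p = 8  # -> p = 8
p += 3  # -> p = 11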